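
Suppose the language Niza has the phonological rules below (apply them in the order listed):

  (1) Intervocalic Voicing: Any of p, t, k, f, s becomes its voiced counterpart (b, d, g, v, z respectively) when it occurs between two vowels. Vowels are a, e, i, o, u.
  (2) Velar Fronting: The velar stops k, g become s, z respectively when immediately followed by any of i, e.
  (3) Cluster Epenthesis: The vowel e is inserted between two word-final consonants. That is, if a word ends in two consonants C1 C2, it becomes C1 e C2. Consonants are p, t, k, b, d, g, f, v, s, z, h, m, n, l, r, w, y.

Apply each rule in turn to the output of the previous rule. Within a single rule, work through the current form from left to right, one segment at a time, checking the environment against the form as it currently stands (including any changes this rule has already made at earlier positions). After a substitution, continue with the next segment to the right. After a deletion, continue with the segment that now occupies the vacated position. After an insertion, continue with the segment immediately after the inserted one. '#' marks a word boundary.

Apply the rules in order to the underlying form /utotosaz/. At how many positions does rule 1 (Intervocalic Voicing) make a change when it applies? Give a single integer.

(1) Intervocalic Voicing: [utotosaz] → [udodozaz]
(2) Velar Fronting: no change — [udodozaz]
(3) Cluster Epenthesis: no change — [udodozaz]
Rule 1 changed 3 position(s).

3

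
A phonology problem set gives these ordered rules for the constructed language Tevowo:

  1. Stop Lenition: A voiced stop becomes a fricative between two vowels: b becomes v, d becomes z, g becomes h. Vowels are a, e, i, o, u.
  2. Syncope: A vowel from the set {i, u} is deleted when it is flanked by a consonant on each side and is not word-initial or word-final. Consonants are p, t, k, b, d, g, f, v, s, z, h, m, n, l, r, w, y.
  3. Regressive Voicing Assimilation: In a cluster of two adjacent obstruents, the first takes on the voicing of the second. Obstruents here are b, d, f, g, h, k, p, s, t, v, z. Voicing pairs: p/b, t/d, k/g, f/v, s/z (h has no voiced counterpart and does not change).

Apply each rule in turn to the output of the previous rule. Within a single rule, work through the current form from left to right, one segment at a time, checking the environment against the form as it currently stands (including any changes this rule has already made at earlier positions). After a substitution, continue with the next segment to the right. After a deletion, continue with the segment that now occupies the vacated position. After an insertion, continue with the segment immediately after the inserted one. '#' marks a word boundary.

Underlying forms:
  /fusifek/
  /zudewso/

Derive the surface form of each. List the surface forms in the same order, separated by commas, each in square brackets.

/fusifek/:
  1 Stop Lenition: no change — [fusifek]
  2 Syncope: [fusifek] → [fsfek]
  3 Regressive Voicing Assimilation: no change — [fsfek]
/zudewso/:
  1 Stop Lenition: [zudewso] → [zuzewso]
  2 Syncope: [zuzewso] → [zzewso]
  3 Regressive Voicing Assimilation: no change — [zzewso]

[fsfek], [zzewso]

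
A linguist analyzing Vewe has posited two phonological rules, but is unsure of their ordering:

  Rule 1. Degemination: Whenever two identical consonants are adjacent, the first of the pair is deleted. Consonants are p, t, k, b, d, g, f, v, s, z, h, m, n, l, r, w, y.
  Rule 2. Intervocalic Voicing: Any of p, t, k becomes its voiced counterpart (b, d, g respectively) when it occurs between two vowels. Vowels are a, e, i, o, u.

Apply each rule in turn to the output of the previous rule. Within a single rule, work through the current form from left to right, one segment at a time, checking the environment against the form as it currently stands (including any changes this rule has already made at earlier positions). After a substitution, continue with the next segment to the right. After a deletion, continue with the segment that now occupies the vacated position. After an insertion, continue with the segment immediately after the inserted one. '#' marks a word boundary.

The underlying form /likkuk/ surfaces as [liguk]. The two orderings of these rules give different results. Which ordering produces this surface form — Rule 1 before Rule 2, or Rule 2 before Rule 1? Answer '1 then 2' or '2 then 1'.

1 then 2

Order 1 then 2:
  1 Degemination: [likkuk] → [likuk]
  2 Intervocalic Voicing: [likuk] → [liguk]
  result: [liguk]
Order 2 then 1:
  2 Intervocalic Voicing: no change — [likkuk]
  1 Degemination: [likkuk] → [likuk]
  result: [likuk]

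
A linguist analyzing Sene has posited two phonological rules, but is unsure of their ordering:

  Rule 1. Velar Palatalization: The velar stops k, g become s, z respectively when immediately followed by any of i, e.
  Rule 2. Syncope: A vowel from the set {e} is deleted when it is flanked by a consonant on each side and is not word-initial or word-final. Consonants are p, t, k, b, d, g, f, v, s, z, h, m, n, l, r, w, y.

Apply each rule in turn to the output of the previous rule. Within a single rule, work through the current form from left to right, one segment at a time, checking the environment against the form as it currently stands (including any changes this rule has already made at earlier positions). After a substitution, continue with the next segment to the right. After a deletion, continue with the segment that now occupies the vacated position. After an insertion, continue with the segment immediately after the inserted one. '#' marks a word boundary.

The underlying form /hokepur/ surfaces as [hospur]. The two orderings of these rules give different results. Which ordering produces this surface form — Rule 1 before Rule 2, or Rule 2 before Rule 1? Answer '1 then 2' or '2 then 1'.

Order 1 then 2:
  1 Velar Palatalization: [hokepur] → [hosepur]
  2 Syncope: [hosepur] → [hospur]
  result: [hospur]
Order 2 then 1:
  2 Syncope: [hokepur] → [hokpur]
  1 Velar Palatalization: no change — [hokpur]
  result: [hokpur]

1 then 2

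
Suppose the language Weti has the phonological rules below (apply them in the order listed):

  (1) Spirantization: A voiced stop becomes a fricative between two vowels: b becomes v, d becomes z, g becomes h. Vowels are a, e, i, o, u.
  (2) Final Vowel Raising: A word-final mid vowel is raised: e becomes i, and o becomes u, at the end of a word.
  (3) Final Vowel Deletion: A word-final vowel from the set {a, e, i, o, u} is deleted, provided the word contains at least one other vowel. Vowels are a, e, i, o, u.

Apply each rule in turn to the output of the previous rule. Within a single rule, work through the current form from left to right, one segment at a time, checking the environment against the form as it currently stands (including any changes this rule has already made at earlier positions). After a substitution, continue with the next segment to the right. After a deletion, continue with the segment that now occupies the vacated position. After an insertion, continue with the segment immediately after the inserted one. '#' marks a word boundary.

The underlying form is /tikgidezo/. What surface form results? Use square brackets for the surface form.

[tikgizez]

(1) Spirantization: [tikgidezo] → [tikgizezo]
(2) Final Vowel Raising: [tikgizezo] → [tikgizezu]
(3) Final Vowel Deletion: [tikgizezu] → [tikgizez]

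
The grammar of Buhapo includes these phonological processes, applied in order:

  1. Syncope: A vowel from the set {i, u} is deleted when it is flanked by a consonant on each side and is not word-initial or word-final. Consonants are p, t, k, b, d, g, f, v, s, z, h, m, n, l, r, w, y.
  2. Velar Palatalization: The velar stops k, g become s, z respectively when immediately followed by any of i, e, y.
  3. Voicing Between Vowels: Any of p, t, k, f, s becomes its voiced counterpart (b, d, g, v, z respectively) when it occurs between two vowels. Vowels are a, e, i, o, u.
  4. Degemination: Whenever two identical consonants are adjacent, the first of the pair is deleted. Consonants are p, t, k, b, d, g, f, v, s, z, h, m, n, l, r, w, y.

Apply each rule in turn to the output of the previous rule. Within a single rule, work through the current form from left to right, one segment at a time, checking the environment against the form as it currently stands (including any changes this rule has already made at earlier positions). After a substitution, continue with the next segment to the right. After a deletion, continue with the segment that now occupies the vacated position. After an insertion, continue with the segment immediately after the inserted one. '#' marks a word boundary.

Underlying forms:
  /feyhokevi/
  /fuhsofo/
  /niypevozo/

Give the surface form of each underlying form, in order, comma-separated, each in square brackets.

/feyhokevi/:
  1 Syncope: no change — [feyhokevi]
  2 Velar Palatalization: [feyhokevi] → [feyhosevi]
  3 Voicing Between Vowels: [feyhosevi] → [feyhozevi]
  4 Degemination: no change — [feyhozevi]
/fuhsofo/:
  1 Syncope: [fuhsofo] → [fhsofo]
  2 Velar Palatalization: no change — [fhsofo]
  3 Voicing Between Vowels: [fhsofo] → [fhsovo]
  4 Degemination: no change — [fhsovo]
/niypevozo/:
  1 Syncope: [niypevozo] → [nypevozo]
  2 Velar Palatalization: no change — [nypevozo]
  3 Voicing Between Vowels: no change — [nypevozo]
  4 Degemination: no change — [nypevozo]

[feyhozevi], [fhsovo], [nypevozo]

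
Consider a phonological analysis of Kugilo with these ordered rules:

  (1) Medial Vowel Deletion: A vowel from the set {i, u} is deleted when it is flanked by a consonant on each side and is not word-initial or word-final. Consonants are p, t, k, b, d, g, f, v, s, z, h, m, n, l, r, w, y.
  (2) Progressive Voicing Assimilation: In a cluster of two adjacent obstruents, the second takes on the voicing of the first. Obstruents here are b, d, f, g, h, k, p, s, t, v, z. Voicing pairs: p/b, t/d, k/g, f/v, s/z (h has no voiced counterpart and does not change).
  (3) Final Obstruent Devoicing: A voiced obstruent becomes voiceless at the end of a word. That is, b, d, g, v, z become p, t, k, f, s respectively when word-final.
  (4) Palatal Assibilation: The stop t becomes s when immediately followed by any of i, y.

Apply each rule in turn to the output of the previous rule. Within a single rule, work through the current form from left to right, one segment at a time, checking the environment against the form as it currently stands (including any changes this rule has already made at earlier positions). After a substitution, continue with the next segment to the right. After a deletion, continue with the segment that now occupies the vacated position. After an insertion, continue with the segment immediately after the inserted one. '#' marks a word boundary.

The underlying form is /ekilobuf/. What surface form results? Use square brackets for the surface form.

(1) Medial Vowel Deletion: [ekilobuf] → [eklobf]
(2) Progressive Voicing Assimilation: [eklobf] → [eklobv]
(3) Final Obstruent Devoicing: [eklobv] → [eklobf]
(4) Palatal Assibilation: no change — [eklobf]

[eklobf]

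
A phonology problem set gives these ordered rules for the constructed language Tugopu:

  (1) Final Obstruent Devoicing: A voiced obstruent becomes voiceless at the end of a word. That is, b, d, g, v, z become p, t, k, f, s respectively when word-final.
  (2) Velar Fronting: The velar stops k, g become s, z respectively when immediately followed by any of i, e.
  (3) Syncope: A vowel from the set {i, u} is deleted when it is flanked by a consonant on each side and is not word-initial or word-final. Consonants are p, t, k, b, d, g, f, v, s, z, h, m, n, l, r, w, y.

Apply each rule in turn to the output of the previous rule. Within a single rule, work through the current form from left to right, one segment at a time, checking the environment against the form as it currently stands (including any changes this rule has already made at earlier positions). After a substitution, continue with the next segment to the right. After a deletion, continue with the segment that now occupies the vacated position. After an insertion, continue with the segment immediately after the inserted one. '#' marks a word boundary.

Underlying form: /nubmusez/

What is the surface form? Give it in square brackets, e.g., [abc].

[nbmses]

(1) Final Obstruent Devoicing: [nubmusez] → [nubmuses]
(2) Velar Fronting: no change — [nubmuses]
(3) Syncope: [nubmuses] → [nbmses]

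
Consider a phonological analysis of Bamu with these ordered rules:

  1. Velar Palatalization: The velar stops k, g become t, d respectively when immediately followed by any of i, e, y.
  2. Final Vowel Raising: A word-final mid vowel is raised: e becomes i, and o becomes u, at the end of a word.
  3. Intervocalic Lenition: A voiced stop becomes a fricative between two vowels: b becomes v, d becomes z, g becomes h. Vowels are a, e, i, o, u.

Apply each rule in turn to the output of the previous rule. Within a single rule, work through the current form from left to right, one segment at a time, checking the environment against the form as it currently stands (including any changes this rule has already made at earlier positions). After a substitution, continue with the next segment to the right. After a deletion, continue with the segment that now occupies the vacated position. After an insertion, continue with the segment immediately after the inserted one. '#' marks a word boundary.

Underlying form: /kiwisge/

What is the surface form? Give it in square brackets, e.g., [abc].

[tiwisdi]

1 Velar Palatalization: [kiwisge] → [tiwisde]
2 Final Vowel Raising: [tiwisde] → [tiwisdi]
3 Intervocalic Lenition: no change — [tiwisdi]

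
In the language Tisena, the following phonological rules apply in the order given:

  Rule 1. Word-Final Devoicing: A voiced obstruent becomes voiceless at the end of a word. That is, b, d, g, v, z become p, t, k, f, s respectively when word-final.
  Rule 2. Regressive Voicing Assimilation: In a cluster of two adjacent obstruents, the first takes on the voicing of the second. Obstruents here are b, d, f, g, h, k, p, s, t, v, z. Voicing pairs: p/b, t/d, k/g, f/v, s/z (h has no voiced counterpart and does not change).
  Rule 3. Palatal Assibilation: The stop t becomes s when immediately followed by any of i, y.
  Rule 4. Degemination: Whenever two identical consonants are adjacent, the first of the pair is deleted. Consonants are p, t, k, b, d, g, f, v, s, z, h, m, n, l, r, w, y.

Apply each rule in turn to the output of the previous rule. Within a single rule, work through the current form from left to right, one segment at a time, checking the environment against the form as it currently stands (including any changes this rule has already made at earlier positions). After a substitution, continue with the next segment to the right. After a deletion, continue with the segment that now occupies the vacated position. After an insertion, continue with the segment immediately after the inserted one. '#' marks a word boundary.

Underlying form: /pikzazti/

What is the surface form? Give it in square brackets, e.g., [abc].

Rule 1 Word-Final Devoicing: no change — [pikzazti]
Rule 2 Regressive Voicing Assimilation: [pikzazti] → [pigzasti]
Rule 3 Palatal Assibilation: [pigzasti] → [pigzassi]
Rule 4 Degemination: [pigzassi] → [pigzasi]

[pigzasi]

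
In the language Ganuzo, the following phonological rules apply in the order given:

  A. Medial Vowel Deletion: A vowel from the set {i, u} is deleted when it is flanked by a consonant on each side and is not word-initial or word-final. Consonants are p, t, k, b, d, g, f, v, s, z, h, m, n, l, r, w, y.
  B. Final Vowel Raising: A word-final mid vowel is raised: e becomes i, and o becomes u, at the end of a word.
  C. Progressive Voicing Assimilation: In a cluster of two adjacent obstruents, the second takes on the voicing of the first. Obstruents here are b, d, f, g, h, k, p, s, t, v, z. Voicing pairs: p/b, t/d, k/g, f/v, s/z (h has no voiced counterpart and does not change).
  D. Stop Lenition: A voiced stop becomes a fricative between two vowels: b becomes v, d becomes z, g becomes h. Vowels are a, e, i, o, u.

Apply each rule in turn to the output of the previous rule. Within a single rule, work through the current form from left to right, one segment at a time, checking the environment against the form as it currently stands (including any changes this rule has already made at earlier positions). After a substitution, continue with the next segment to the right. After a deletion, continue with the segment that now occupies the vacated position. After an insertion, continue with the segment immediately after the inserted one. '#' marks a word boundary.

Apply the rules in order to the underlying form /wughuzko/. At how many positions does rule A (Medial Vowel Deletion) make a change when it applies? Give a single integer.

A Medial Vowel Deletion: [wughuzko] → [wghzko]
B Final Vowel Raising: [wghzko] → [wghzku]
C Progressive Voicing Assimilation: [wghzku] → [wghsku]
D Stop Lenition: no change — [wghsku]
Rule A changed 2 position(s).

2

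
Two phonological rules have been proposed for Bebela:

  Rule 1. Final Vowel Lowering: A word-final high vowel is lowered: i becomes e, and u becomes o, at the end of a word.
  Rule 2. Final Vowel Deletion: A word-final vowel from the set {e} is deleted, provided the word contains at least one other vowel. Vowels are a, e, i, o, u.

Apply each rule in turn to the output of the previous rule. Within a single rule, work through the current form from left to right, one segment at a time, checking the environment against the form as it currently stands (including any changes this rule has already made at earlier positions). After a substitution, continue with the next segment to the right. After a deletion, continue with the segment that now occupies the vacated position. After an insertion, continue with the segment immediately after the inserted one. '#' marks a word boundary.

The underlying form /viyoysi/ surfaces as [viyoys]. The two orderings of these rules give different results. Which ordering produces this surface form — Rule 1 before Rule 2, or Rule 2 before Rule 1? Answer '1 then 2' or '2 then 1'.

Order 1 then 2:
  1 Final Vowel Lowering: [viyoysi] → [viyoyse]
  2 Final Vowel Deletion: [viyoyse] → [viyoys]
  result: [viyoys]
Order 2 then 1:
  2 Final Vowel Deletion: no change — [viyoysi]
  1 Final Vowel Lowering: [viyoysi] → [viyoyse]
  result: [viyoyse]

1 then 2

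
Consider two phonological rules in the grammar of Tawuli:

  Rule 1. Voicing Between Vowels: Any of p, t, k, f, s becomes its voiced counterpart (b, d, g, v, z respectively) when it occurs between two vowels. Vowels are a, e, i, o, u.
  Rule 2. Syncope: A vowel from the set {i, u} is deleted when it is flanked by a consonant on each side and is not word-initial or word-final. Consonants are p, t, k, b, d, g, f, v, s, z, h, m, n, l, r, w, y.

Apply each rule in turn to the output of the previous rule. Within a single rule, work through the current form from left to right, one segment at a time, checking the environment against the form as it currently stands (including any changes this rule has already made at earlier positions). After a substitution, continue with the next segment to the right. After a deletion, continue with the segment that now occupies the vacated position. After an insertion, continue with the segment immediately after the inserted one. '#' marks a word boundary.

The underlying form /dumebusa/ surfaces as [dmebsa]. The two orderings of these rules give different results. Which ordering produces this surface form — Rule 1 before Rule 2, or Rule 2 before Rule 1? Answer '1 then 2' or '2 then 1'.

2 then 1

Order 1 then 2:
  1 Voicing Between Vowels: [dumebusa] → [dumebuza]
  2 Syncope: [dumebuza] → [dmebza]
  result: [dmebza]
Order 2 then 1:
  2 Syncope: [dumebusa] → [dmebsa]
  1 Voicing Between Vowels: no change — [dmebsa]
  result: [dmebsa]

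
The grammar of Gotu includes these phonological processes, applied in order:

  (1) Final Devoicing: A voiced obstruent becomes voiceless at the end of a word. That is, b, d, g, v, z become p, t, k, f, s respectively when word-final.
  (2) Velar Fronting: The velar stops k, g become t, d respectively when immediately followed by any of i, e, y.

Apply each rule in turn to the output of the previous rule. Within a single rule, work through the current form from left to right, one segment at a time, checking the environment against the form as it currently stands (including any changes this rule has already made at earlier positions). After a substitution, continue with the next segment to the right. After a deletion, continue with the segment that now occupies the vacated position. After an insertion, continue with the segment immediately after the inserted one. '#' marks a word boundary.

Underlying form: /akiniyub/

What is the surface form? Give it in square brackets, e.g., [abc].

(1) Final Devoicing: [akiniyub] → [akiniyup]
(2) Velar Fronting: [akiniyup] → [atiniyup]

[atiniyup]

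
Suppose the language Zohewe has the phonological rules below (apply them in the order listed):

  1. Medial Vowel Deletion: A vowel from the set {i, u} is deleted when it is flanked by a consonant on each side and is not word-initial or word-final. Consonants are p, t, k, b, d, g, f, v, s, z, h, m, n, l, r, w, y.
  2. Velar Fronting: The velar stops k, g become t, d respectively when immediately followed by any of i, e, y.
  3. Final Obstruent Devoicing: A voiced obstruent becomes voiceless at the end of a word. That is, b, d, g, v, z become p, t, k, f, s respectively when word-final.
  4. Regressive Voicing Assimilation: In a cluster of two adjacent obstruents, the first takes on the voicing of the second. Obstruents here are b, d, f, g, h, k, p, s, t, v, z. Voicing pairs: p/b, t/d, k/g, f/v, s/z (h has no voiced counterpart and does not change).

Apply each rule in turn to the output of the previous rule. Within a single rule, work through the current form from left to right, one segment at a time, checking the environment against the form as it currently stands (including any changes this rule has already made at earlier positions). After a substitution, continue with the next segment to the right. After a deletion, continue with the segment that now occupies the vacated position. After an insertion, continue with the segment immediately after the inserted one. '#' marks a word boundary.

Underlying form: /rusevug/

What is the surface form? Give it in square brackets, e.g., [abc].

[rsefk]

1 Medial Vowel Deletion: [rusevug] → [rsevg]
2 Velar Fronting: no change — [rsevg]
3 Final Obstruent Devoicing: [rsevg] → [rsevk]
4 Regressive Voicing Assimilation: [rsevk] → [rsefk]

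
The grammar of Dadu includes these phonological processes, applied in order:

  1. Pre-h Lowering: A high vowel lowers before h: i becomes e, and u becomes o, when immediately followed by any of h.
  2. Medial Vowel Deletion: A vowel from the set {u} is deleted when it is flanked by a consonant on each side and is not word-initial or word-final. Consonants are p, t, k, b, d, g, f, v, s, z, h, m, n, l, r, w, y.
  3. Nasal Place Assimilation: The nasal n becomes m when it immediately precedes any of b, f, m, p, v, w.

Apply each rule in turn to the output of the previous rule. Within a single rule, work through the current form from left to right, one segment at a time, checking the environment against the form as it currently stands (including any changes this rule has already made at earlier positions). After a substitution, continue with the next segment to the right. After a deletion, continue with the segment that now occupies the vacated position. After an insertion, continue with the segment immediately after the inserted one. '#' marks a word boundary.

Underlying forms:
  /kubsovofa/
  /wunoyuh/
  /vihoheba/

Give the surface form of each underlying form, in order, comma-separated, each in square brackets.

[kbsovofa], [wnoyoh], [vehoheba]

/kubsovofa/:
  1 Pre-h Lowering: no change — [kubsovofa]
  2 Medial Vowel Deletion: [kubsovofa] → [kbsovofa]
  3 Nasal Place Assimilation: no change — [kbsovofa]
/wunoyuh/:
  1 Pre-h Lowering: [wunoyuh] → [wunoyoh]
  2 Medial Vowel Deletion: [wunoyoh] → [wnoyoh]
  3 Nasal Place Assimilation: no change — [wnoyoh]
/vihoheba/:
  1 Pre-h Lowering: [vihoheba] → [vehoheba]
  2 Medial Vowel Deletion: no change — [vehoheba]
  3 Nasal Place Assimilation: no change — [vehoheba]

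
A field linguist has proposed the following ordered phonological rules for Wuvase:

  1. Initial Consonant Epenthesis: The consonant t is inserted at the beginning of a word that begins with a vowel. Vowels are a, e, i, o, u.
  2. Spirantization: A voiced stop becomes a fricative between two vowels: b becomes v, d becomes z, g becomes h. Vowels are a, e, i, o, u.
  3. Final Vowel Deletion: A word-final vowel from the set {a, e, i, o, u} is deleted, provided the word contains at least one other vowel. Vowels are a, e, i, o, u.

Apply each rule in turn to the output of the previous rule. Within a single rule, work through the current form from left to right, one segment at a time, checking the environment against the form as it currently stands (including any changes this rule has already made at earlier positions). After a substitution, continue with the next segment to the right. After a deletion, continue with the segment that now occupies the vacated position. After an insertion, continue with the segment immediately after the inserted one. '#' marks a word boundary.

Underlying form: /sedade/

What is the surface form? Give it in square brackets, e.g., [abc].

[sezaz]

1 Initial Consonant Epenthesis: no change — [sedade]
2 Spirantization: [sedade] → [sezaze]
3 Final Vowel Deletion: [sezaze] → [sezaz]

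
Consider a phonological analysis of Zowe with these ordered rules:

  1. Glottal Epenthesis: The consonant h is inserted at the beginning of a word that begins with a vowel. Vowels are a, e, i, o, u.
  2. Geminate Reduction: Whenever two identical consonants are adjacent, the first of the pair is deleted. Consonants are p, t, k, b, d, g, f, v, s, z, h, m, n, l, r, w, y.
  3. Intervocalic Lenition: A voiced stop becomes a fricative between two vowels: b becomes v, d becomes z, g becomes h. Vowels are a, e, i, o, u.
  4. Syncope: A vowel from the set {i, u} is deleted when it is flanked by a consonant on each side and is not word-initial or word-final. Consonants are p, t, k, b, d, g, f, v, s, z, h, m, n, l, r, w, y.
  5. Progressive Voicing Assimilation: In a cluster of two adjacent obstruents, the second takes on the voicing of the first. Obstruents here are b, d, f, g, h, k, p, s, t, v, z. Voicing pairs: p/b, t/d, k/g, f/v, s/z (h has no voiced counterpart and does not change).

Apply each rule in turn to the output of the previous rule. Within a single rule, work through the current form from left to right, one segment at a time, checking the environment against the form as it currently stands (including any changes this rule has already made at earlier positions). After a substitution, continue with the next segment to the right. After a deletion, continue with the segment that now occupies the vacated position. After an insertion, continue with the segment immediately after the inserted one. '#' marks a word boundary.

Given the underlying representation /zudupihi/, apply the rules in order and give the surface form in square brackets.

[zzbhi]

1 Glottal Epenthesis: no change — [zudupihi]
2 Geminate Reduction: no change — [zudupihi]
3 Intervocalic Lenition: [zudupihi] → [zuzupihi]
4 Syncope: [zuzupihi] → [zzphi]
5 Progressive Voicing Assimilation: [zzphi] → [zzbhi]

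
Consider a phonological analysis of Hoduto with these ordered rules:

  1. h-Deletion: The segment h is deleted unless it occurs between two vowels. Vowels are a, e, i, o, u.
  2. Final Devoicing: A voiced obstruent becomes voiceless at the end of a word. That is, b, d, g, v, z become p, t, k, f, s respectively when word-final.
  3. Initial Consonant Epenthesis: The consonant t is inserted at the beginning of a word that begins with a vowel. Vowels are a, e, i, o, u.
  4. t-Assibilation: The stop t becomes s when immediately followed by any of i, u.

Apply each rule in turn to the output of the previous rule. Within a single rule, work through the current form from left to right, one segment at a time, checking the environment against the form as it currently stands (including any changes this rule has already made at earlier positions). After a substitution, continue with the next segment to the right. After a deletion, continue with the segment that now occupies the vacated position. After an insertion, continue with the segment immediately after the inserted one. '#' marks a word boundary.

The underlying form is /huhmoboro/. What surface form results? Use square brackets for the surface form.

1 h-Deletion: [huhmoboro] → [umoboro]
2 Final Devoicing: no change — [umoboro]
3 Initial Consonant Epenthesis: [umoboro] → [tumoboro]
4 t-Assibilation: [tumoboro] → [sumoboro]

[sumoboro]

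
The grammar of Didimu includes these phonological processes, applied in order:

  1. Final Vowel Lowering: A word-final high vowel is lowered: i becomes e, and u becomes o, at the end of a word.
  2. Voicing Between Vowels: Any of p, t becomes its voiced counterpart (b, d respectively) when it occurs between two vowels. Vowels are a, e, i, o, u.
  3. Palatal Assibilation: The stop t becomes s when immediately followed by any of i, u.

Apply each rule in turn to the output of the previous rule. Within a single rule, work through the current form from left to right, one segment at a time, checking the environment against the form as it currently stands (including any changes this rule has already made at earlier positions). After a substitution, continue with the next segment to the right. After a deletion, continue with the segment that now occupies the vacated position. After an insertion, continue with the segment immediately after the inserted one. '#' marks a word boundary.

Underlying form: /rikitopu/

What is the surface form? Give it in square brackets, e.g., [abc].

[rikidobo]

1 Final Vowel Lowering: [rikitopu] → [rikitopo]
2 Voicing Between Vowels: [rikitopo] → [rikidobo]
3 Palatal Assibilation: no change — [rikidobo]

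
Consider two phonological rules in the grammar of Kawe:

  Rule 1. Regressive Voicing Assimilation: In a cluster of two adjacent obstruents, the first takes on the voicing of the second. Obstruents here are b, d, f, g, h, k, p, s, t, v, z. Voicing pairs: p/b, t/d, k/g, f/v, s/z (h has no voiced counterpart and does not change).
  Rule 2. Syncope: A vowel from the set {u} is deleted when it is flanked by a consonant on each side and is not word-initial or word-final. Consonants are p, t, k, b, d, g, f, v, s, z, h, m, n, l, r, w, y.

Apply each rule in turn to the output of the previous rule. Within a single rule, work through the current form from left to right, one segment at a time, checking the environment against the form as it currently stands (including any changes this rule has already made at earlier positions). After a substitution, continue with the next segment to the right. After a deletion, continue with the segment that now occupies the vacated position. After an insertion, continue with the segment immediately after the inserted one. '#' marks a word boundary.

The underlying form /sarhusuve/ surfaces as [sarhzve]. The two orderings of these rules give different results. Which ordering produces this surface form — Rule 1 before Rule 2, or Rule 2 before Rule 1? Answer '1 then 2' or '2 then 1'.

Order 1 then 2:
  1 Regressive Voicing Assimilation: no change — [sarhusuve]
  2 Syncope: [sarhusuve] → [sarhsve]
  result: [sarhsve]
Order 2 then 1:
  2 Syncope: [sarhusuve] → [sarhsve]
  1 Regressive Voicing Assimilation: [sarhsve] → [sarhzve]
  result: [sarhzve]

2 then 1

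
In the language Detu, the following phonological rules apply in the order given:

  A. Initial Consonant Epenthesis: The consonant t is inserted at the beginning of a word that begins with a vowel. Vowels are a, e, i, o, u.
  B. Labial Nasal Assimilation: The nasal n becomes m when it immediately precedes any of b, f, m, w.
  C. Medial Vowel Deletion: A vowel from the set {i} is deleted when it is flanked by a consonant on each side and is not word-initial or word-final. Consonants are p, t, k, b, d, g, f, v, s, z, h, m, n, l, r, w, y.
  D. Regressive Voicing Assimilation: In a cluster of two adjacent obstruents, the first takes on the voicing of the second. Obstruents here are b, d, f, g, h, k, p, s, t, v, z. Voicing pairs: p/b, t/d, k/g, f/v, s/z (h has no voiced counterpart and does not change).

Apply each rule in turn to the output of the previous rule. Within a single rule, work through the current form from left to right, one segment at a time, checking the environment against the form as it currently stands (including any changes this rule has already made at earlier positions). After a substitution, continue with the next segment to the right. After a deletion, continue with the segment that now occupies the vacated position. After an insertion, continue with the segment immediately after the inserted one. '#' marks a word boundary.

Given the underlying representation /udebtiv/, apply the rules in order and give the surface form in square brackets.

[tudepdv]

A Initial Consonant Epenthesis: [udebtiv] → [tudebtiv]
B Labial Nasal Assimilation: no change — [tudebtiv]
C Medial Vowel Deletion: [tudebtiv] → [tudebtv]
D Regressive Voicing Assimilation: [tudebtv] → [tudepdv]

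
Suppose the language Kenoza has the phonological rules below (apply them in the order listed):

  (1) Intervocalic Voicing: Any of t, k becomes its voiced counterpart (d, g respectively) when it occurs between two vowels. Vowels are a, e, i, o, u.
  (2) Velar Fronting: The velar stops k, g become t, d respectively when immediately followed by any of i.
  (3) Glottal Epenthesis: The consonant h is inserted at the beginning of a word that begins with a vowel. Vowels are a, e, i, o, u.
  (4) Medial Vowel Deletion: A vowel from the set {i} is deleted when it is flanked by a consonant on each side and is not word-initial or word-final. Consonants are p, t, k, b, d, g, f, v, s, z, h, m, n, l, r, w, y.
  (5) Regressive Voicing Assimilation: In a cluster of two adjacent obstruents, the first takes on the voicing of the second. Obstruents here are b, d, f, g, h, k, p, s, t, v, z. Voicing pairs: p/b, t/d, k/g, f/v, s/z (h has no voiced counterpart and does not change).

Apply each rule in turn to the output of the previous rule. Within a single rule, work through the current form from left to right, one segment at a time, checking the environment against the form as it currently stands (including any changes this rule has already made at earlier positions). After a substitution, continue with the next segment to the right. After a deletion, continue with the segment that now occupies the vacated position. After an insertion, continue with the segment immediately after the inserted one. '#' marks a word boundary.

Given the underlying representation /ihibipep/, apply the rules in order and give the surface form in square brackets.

(1) Intervocalic Voicing: no change — [ihibipep]
(2) Velar Fronting: no change — [ihibipep]
(3) Glottal Epenthesis: [ihibipep] → [hihibipep]
(4) Medial Vowel Deletion: [hihibipep] → [hhbpep]
(5) Regressive Voicing Assimilation: [hhbpep] → [hhppep]

[hhppep]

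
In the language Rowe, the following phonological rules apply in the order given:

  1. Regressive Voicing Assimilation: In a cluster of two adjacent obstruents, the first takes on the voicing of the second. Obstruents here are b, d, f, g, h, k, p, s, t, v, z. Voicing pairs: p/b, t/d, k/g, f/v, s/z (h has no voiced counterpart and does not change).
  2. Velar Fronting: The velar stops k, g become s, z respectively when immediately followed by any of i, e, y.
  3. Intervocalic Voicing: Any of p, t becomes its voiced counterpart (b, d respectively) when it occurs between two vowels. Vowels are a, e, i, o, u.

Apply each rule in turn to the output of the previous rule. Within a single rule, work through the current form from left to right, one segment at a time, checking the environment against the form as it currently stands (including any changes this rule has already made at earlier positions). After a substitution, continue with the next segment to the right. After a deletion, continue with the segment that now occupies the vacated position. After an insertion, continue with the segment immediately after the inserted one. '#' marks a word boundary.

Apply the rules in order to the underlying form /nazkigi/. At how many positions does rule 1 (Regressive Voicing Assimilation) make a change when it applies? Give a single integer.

1

1 Regressive Voicing Assimilation: [nazkigi] → [naskigi]
2 Velar Fronting: [naskigi] → [nassizi]
3 Intervocalic Voicing: no change — [nassizi]
Rule 1 changed 1 position(s).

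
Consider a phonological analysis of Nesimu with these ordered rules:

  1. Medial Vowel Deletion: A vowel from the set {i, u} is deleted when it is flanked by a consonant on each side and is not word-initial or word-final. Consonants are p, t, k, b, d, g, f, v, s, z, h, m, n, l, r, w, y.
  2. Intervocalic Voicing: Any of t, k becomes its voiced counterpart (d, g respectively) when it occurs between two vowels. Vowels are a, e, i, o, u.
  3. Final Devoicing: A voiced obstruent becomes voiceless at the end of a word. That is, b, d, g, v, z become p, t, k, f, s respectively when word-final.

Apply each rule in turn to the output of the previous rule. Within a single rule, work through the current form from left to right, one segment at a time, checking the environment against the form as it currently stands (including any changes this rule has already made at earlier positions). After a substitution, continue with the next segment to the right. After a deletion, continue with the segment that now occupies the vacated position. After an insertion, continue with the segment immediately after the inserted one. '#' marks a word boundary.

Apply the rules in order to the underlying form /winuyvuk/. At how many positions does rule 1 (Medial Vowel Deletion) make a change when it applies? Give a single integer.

3

1 Medial Vowel Deletion: [winuyvuk] → [wnyvk]
2 Intervocalic Voicing: no change — [wnyvk]
3 Final Devoicing: no change — [wnyvk]
Rule 1 changed 3 position(s).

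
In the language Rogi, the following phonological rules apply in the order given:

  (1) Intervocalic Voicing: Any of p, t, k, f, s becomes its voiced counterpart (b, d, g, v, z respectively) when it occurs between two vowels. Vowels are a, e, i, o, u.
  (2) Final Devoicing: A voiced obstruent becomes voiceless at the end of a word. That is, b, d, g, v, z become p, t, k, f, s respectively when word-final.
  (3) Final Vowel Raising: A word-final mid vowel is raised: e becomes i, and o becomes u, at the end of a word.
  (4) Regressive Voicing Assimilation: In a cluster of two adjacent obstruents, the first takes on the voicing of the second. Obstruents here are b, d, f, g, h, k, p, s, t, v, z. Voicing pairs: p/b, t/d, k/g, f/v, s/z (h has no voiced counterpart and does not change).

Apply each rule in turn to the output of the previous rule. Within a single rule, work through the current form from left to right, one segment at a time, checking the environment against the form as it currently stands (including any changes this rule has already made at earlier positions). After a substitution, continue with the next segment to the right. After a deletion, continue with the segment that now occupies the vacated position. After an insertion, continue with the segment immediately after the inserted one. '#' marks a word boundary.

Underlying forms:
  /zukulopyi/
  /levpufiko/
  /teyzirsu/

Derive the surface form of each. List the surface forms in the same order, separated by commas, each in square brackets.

[zugulopyi], [lefpuvigu], [teyzirsu]

/zukulopyi/:
  (1) Intervocalic Voicing: [zukulopyi] → [zugulopyi]
  (2) Final Devoicing: no change — [zugulopyi]
  (3) Final Vowel Raising: no change — [zugulopyi]
  (4) Regressive Voicing Assimilation: no change — [zugulopyi]
/levpufiko/:
  (1) Intervocalic Voicing: [levpufiko] → [levpuvigo]
  (2) Final Devoicing: no change — [levpuvigo]
  (3) Final Vowel Raising: [levpuvigo] → [levpuvigu]
  (4) Regressive Voicing Assimilation: [levpuvigu] → [lefpuvigu]
/teyzirsu/:
  (1) Intervocalic Voicing: no change — [teyzirsu]
  (2) Final Devoicing: no change — [teyzirsu]
  (3) Final Vowel Raising: no change — [teyzirsu]
  (4) Regressive Voicing Assimilation: no change — [teyzirsu]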